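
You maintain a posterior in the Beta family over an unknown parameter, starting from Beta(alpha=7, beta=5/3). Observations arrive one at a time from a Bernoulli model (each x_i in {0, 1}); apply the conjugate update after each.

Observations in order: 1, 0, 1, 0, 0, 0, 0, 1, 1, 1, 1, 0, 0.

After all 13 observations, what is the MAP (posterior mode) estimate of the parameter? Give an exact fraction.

36/59

obs 1: x=1 → posterior Beta(8, 5/3)
obs 2: x=0 → posterior Beta(8, 8/3)
obs 3: x=1 → posterior Beta(9, 8/3)
obs 4: x=0 → posterior Beta(9, 11/3)
obs 5: x=0 → posterior Beta(9, 14/3)
obs 6: x=0 → posterior Beta(9, 17/3)
obs 7: x=0 → posterior Beta(9, 20/3)
obs 8: x=1 → posterior Beta(10, 20/3)
obs 9: x=1 → posterior Beta(11, 20/3)
obs 10: x=1 → posterior Beta(12, 20/3)
obs 11: x=1 → posterior Beta(13, 20/3)
obs 12: x=0 → posterior Beta(13, 23/3)
obs 13: x=0 → posterior Beta(13, 26/3)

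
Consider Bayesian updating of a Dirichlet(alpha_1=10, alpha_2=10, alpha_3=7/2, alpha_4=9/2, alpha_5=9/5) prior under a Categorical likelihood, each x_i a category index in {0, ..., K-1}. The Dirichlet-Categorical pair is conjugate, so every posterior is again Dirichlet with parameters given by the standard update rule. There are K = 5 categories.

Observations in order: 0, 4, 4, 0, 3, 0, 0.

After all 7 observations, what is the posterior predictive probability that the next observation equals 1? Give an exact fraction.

25/92

obs 1: x=0 → posterior Dirichlet(11, 10, 7/2, 9/2, 9/5)
obs 2: x=4 → posterior Dirichlet(11, 10, 7/2, 9/2, 14/5)
obs 3: x=4 → posterior Dirichlet(11, 10, 7/2, 9/2, 19/5)
obs 4: x=0 → posterior Dirichlet(12, 10, 7/2, 9/2, 19/5)
obs 5: x=3 → posterior Dirichlet(12, 10, 7/2, 11/2, 19/5)
obs 6: x=0 → posterior Dirichlet(13, 10, 7/2, 11/2, 19/5)
obs 7: x=0 → posterior Dirichlet(14, 10, 7/2, 11/2, 19/5)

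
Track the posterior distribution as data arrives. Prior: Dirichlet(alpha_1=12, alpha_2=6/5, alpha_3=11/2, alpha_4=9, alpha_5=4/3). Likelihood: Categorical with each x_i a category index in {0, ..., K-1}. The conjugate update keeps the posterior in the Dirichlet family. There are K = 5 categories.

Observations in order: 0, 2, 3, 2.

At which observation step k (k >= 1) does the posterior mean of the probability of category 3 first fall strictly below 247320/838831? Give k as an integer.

k = 2

obs 1: x=0 → posterior Dirichlet(13, 6/5, 11/2, 9, 4/3)
obs 2: x=2 → posterior Dirichlet(13, 6/5, 13/2, 9, 4/3)
obs 3: x=3 → posterior Dirichlet(13, 6/5, 13/2, 10, 4/3)
obs 4: x=2 → posterior Dirichlet(13, 6/5, 15/2, 10, 4/3)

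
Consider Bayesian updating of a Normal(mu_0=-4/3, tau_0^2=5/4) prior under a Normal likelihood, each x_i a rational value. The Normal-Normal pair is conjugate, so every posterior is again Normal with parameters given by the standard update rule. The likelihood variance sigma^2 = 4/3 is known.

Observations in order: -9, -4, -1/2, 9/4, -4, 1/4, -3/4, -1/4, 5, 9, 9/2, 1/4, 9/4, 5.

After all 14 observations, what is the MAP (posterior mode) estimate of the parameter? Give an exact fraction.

obs 1: x=-9 → posterior Normal(-469/93, 20/31)
obs 2: x=-4 → posterior Normal(-649/138, 10/23)
obs 3: x=-1/2 → posterior Normal(-1343/366, 20/61)
obs 4: x=9/4 → posterior Normal(-2281/912, 5/19)
obs 5: x=-4 → posterior Normal(-3001/1092, 20/91)
obs 6: x=1/4 → posterior Normal(-739/318, 10/53)
obs 7: x=-3/4 → posterior Normal(-281/132, 20/121)
obs 8: x=-1/4 → posterior Normal(-98/51, 5/34)
obs 9: x=5 → posterior Normal(-559/453, 20/151)
obs 10: x=9 → posterior Normal(-77/249, 10/83)
obs 11: x=9/2 → posterior Normal(97/1086, 20/181)
obs 12: x=1/4 → posterior Normal(239/2352, 5/49)
obs 13: x=9/4 → posterior Normal(161/633, 20/211)
obs 14: x=5 → posterior Normal(193/339, 10/113)

193/339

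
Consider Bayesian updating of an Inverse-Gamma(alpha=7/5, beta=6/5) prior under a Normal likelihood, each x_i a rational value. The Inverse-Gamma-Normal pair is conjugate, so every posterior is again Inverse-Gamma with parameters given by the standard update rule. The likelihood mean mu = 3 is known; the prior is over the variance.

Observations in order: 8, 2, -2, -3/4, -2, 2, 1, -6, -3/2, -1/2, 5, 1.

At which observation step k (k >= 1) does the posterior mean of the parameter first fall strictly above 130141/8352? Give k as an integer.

obs 1: x=8 → posterior Inverse-Gamma(19/10, 137/10)
obs 2: x=2 → posterior Inverse-Gamma(12/5, 71/5)
obs 3: x=-2 → posterior Inverse-Gamma(29/10, 267/10)
obs 4: x=-3/4 → posterior Inverse-Gamma(17/5, 5397/160)
obs 5: x=-2 → posterior Inverse-Gamma(39/10, 7397/160)
obs 6: x=2 → posterior Inverse-Gamma(22/5, 7477/160)
obs 7: x=1 → posterior Inverse-Gamma(49/10, 7797/160)
obs 8: x=-6 → posterior Inverse-Gamma(27/5, 14277/160)
obs 9: x=-3/2 → posterior Inverse-Gamma(59/10, 15897/160)
obs 10: x=-1/2 → posterior Inverse-Gamma(32/5, 16877/160)
obs 11: x=5 → posterior Inverse-Gamma(69/10, 17197/160)
obs 12: x=1 → posterior Inverse-Gamma(37/5, 17517/160)

k = 5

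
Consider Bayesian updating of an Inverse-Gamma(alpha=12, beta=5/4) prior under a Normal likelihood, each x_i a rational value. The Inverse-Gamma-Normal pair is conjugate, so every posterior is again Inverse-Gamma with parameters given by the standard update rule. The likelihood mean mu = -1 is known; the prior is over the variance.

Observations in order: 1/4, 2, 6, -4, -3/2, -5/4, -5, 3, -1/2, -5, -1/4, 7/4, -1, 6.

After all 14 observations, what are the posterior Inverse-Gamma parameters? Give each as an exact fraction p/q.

alpha=19, beta=707/8

obs 1: x=1/4 → posterior Inverse-Gamma(25/2, 65/32)
obs 2: x=2 → posterior Inverse-Gamma(13, 209/32)
obs 3: x=6 → posterior Inverse-Gamma(27/2, 993/32)
obs 4: x=-4 → posterior Inverse-Gamma(14, 1137/32)
obs 5: x=-3/2 → posterior Inverse-Gamma(29/2, 1141/32)
obs 6: x=-5/4 → posterior Inverse-Gamma(15, 571/16)
obs 7: x=-5 → posterior Inverse-Gamma(31/2, 699/16)
obs 8: x=3 → posterior Inverse-Gamma(16, 827/16)
obs 9: x=-1/2 → posterior Inverse-Gamma(33/2, 829/16)
obs 10: x=-5 → posterior Inverse-Gamma(17, 957/16)
obs 11: x=-1/4 → posterior Inverse-Gamma(35/2, 1923/32)
obs 12: x=7/4 → posterior Inverse-Gamma(18, 511/8)
obs 13: x=-1 → posterior Inverse-Gamma(37/2, 511/8)
obs 14: x=6 → posterior Inverse-Gamma(19, 707/8)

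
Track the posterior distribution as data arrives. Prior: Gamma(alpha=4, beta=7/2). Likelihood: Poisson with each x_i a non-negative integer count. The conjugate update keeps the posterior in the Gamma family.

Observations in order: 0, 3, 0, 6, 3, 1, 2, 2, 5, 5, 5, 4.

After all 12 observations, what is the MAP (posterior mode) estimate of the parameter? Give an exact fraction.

78/31

obs 1: x=0 → posterior Gamma(4, 9/2)
obs 2: x=3 → posterior Gamma(7, 11/2)
obs 3: x=0 → posterior Gamma(7, 13/2)
obs 4: x=6 → posterior Gamma(13, 15/2)
obs 5: x=3 → posterior Gamma(16, 17/2)
obs 6: x=1 → posterior Gamma(17, 19/2)
obs 7: x=2 → posterior Gamma(19, 21/2)
obs 8: x=2 → posterior Gamma(21, 23/2)
obs 9: x=5 → posterior Gamma(26, 25/2)
obs 10: x=5 → posterior Gamma(31, 27/2)
obs 11: x=5 → posterior Gamma(36, 29/2)
obs 12: x=4 → posterior Gamma(40, 31/2)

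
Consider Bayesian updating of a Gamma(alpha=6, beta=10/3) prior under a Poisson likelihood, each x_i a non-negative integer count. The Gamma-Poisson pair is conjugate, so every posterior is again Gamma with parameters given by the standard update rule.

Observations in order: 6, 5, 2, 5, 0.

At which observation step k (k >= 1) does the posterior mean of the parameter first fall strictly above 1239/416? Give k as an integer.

k = 2

obs 1: x=6 → posterior Gamma(12, 13/3)
obs 2: x=5 → posterior Gamma(17, 16/3)
obs 3: x=2 → posterior Gamma(19, 19/3)
obs 4: x=5 → posterior Gamma(24, 22/3)
obs 5: x=0 → posterior Gamma(24, 25/3)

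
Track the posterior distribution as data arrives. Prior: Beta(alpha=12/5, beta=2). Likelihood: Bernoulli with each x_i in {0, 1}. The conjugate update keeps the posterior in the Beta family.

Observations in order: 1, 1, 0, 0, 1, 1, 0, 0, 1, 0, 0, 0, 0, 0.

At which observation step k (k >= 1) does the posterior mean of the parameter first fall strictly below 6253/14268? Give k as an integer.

obs 1: x=1 → posterior Beta(17/5, 2)
obs 2: x=1 → posterior Beta(22/5, 2)
obs 3: x=0 → posterior Beta(22/5, 3)
obs 4: x=0 → posterior Beta(22/5, 4)
obs 5: x=1 → posterior Beta(27/5, 4)
obs 6: x=1 → posterior Beta(32/5, 4)
obs 7: x=0 → posterior Beta(32/5, 5)
obs 8: x=0 → posterior Beta(32/5, 6)
obs 9: x=1 → posterior Beta(37/5, 6)
obs 10: x=0 → posterior Beta(37/5, 7)
obs 11: x=0 → posterior Beta(37/5, 8)
obs 12: x=0 → posterior Beta(37/5, 9)
obs 13: x=0 → posterior Beta(37/5, 10)
obs 14: x=0 → posterior Beta(37/5, 11)

k = 13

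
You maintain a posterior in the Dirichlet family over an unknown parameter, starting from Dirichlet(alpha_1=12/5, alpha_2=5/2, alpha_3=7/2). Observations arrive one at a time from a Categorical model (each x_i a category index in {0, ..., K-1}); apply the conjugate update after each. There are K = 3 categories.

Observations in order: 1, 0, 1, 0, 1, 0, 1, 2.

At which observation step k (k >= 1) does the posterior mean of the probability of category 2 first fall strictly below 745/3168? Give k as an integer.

k = 7

obs 1: x=1 → posterior Dirichlet(12/5, 7/2, 7/2)
obs 2: x=0 → posterior Dirichlet(17/5, 7/2, 7/2)
obs 3: x=1 → posterior Dirichlet(17/5, 9/2, 7/2)
obs 4: x=0 → posterior Dirichlet(22/5, 9/2, 7/2)
obs 5: x=1 → posterior Dirichlet(22/5, 11/2, 7/2)
obs 6: x=0 → posterior Dirichlet(27/5, 11/2, 7/2)
obs 7: x=1 → posterior Dirichlet(27/5, 13/2, 7/2)
obs 8: x=2 → posterior Dirichlet(27/5, 13/2, 9/2)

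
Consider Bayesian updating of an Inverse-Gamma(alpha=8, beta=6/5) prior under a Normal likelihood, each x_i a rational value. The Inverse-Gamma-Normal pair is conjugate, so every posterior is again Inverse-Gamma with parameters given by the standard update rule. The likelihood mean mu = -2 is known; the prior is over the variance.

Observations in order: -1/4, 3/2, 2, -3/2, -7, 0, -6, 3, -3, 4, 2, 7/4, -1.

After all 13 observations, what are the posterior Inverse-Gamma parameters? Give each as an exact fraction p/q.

alpha=29/2, beta=6881/80

obs 1: x=-1/4 → posterior Inverse-Gamma(17/2, 437/160)
obs 2: x=3/2 → posterior Inverse-Gamma(9, 1417/160)
obs 3: x=2 → posterior Inverse-Gamma(19/2, 2697/160)
obs 4: x=-3/2 → posterior Inverse-Gamma(10, 2717/160)
obs 5: x=-7 → posterior Inverse-Gamma(21/2, 4717/160)
obs 6: x=0 → posterior Inverse-Gamma(11, 5037/160)
obs 7: x=-6 → posterior Inverse-Gamma(23/2, 6317/160)
obs 8: x=3 → posterior Inverse-Gamma(12, 8317/160)
obs 9: x=-3 → posterior Inverse-Gamma(25/2, 8397/160)
obs 10: x=4 → posterior Inverse-Gamma(13, 11277/160)
obs 11: x=2 → posterior Inverse-Gamma(27/2, 12557/160)
obs 12: x=7/4 → posterior Inverse-Gamma(14, 6841/80)
obs 13: x=-1 → posterior Inverse-Gamma(29/2, 6881/80)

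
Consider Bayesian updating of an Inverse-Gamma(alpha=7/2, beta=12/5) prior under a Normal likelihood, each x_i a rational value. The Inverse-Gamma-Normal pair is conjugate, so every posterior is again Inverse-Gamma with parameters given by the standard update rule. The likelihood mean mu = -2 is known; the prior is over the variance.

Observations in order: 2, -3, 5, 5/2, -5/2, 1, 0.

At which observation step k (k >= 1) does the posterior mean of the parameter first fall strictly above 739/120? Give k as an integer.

obs 1: x=2 → posterior Inverse-Gamma(4, 52/5)
obs 2: x=-3 → posterior Inverse-Gamma(9/2, 109/10)
obs 3: x=5 → posterior Inverse-Gamma(5, 177/5)
obs 4: x=5/2 → posterior Inverse-Gamma(11/2, 1821/40)
obs 5: x=-5/2 → posterior Inverse-Gamma(6, 913/20)
obs 6: x=1 → posterior Inverse-Gamma(13/2, 1003/20)
obs 7: x=0 → posterior Inverse-Gamma(7, 1043/20)

k = 3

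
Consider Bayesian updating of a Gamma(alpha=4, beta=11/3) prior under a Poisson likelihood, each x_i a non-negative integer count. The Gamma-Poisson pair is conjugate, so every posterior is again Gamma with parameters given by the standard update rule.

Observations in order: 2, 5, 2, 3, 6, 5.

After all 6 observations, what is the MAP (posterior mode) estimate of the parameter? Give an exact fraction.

78/29

obs 1: x=2 → posterior Gamma(6, 14/3)
obs 2: x=5 → posterior Gamma(11, 17/3)
obs 3: x=2 → posterior Gamma(13, 20/3)
obs 4: x=3 → posterior Gamma(16, 23/3)
obs 5: x=6 → posterior Gamma(22, 26/3)
obs 6: x=5 → posterior Gamma(27, 29/3)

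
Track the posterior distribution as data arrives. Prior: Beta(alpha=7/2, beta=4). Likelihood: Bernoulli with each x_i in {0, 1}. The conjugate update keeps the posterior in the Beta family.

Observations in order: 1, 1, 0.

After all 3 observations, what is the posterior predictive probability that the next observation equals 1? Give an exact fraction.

obs 1: x=1 → posterior Beta(9/2, 4)
obs 2: x=1 → posterior Beta(11/2, 4)
obs 3: x=0 → posterior Beta(11/2, 5)

11/21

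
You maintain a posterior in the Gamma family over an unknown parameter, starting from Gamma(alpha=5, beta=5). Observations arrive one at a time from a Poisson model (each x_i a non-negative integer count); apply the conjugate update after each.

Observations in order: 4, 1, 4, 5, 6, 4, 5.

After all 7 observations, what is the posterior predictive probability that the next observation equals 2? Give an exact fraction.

2928729969556455888902082379657594798080/12646218552730347184269489080961456410641

obs 1: x=4 → posterior Gamma(9, 6)
obs 2: x=1 → posterior Gamma(10, 7)
obs 3: x=4 → posterior Gamma(14, 8)
obs 4: x=5 → posterior Gamma(19, 9)
obs 5: x=6 → posterior Gamma(25, 10)
obs 6: x=4 → posterior Gamma(29, 11)
obs 7: x=5 → posterior Gamma(34, 12)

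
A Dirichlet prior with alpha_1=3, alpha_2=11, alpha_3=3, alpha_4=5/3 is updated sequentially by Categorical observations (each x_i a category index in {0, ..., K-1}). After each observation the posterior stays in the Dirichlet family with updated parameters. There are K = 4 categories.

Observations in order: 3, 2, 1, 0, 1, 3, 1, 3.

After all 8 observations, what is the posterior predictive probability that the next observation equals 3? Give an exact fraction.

7/40

obs 1: x=3 → posterior Dirichlet(3, 11, 3, 8/3)
obs 2: x=2 → posterior Dirichlet(3, 11, 4, 8/3)
obs 3: x=1 → posterior Dirichlet(3, 12, 4, 8/3)
obs 4: x=0 → posterior Dirichlet(4, 12, 4, 8/3)
obs 5: x=1 → posterior Dirichlet(4, 13, 4, 8/3)
obs 6: x=3 → posterior Dirichlet(4, 13, 4, 11/3)
obs 7: x=1 → posterior Dirichlet(4, 14, 4, 11/3)
obs 8: x=3 → posterior Dirichlet(4, 14, 4, 14/3)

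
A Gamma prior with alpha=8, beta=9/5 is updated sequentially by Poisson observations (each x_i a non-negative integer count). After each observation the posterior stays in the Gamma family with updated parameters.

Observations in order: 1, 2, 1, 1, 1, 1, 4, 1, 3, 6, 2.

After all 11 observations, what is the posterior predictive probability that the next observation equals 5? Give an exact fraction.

99499418484475046373317382423571834179303703742541428319846400000/1579673259540862337584524598421131412416426926990516686194016714481

obs 1: x=1 → posterior Gamma(9, 14/5)
obs 2: x=2 → posterior Gamma(11, 19/5)
obs 3: x=1 → posterior Gamma(12, 24/5)
obs 4: x=1 → posterior Gamma(13, 29/5)
obs 5: x=1 → posterior Gamma(14, 34/5)
obs 6: x=1 → posterior Gamma(15, 39/5)
obs 7: x=4 → posterior Gamma(19, 44/5)
obs 8: x=1 → posterior Gamma(20, 49/5)
obs 9: x=3 → posterior Gamma(23, 54/5)
obs 10: x=6 → posterior Gamma(29, 59/5)
obs 11: x=2 → posterior Gamma(31, 64/5)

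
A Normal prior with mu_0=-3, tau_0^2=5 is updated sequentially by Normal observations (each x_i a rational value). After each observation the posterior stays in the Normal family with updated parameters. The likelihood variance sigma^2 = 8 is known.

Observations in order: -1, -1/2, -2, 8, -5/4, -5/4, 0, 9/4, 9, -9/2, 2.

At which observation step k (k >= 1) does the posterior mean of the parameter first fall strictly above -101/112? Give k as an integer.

obs 1: x=-1 → posterior Normal(-29/13, 40/13)
obs 2: x=-1/2 → posterior Normal(-7/4, 20/9)
obs 3: x=-2 → posterior Normal(-83/46, 40/23)
obs 4: x=8 → posterior Normal(-3/56, 10/7)
obs 5: x=-5/4 → posterior Normal(-31/132, 40/33)
obs 6: x=-5/4 → posterior Normal(-7/19, 20/19)
obs 7: x=0 → posterior Normal(-14/43, 40/43)
obs 8: x=9/4 → posterior Normal(-11/192, 5/6)
obs 9: x=9 → posterior Normal(169/212, 40/53)
obs 10: x=-9/2 → posterior Normal(79/232, 20/29)
obs 11: x=2 → posterior Normal(17/36, 40/63)

k = 4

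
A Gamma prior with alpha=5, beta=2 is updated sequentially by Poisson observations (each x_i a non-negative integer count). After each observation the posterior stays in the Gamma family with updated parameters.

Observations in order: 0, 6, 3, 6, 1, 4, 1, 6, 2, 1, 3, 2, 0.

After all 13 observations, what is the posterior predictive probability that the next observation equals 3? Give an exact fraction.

158672718805489174241620276006869971752166748046875/748288838313422294120286634350736906063837462003712

obs 1: x=0 → posterior Gamma(5, 3)
obs 2: x=6 → posterior Gamma(11, 4)
obs 3: x=3 → posterior Gamma(14, 5)
obs 4: x=6 → posterior Gamma(20, 6)
obs 5: x=1 → posterior Gamma(21, 7)
obs 6: x=4 → posterior Gamma(25, 8)
obs 7: x=1 → posterior Gamma(26, 9)
obs 8: x=6 → posterior Gamma(32, 10)
obs 9: x=2 → posterior Gamma(34, 11)
obs 10: x=1 → posterior Gamma(35, 12)
obs 11: x=3 → posterior Gamma(38, 13)
obs 12: x=2 → posterior Gamma(40, 14)
obs 13: x=0 → posterior Gamma(40, 15)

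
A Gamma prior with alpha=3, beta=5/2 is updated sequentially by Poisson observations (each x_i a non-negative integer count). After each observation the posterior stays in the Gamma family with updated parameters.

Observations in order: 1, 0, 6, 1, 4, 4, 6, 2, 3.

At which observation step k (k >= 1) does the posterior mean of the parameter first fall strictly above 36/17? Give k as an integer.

obs 1: x=1 → posterior Gamma(4, 7/2)
obs 2: x=0 → posterior Gamma(4, 9/2)
obs 3: x=6 → posterior Gamma(10, 11/2)
obs 4: x=1 → posterior Gamma(11, 13/2)
obs 5: x=4 → posterior Gamma(15, 15/2)
obs 6: x=4 → posterior Gamma(19, 17/2)
obs 7: x=6 → posterior Gamma(25, 19/2)
obs 8: x=2 → posterior Gamma(27, 21/2)
obs 9: x=3 → posterior Gamma(30, 23/2)

k = 6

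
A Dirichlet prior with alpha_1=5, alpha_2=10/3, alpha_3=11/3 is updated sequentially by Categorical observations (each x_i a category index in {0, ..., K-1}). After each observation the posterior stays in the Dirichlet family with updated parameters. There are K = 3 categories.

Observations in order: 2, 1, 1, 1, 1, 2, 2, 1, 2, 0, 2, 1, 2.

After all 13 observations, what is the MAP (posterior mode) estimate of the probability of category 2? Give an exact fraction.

obs 1: x=2 → posterior Dirichlet(5, 10/3, 14/3)
obs 2: x=1 → posterior Dirichlet(5, 13/3, 14/3)
obs 3: x=1 → posterior Dirichlet(5, 16/3, 14/3)
obs 4: x=1 → posterior Dirichlet(5, 19/3, 14/3)
obs 5: x=1 → posterior Dirichlet(5, 22/3, 14/3)
obs 6: x=2 → posterior Dirichlet(5, 22/3, 17/3)
obs 7: x=2 → posterior Dirichlet(5, 22/3, 20/3)
obs 8: x=1 → posterior Dirichlet(5, 25/3, 20/3)
obs 9: x=2 → posterior Dirichlet(5, 25/3, 23/3)
obs 10: x=0 → posterior Dirichlet(6, 25/3, 23/3)
obs 11: x=2 → posterior Dirichlet(6, 25/3, 26/3)
obs 12: x=1 → posterior Dirichlet(6, 28/3, 26/3)
obs 13: x=2 → posterior Dirichlet(6, 28/3, 29/3)

13/33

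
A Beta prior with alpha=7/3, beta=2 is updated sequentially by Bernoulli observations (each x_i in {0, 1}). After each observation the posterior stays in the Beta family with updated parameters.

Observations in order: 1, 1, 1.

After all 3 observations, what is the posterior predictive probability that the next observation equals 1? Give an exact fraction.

8/11

obs 1: x=1 → posterior Beta(10/3, 2)
obs 2: x=1 → posterior Beta(13/3, 2)
obs 3: x=1 → posterior Beta(16/3, 2)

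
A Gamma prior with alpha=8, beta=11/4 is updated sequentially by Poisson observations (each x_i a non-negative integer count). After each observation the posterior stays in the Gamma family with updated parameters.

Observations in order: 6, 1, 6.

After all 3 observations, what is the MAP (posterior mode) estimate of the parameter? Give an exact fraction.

obs 1: x=6 → posterior Gamma(14, 15/4)
obs 2: x=1 → posterior Gamma(15, 19/4)
obs 3: x=6 → posterior Gamma(21, 23/4)

80/23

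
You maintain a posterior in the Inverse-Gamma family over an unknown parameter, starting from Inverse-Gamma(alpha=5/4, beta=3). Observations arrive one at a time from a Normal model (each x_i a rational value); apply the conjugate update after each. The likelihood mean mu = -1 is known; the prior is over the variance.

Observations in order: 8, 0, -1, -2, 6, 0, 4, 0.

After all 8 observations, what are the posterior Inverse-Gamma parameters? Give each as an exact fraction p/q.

alpha=21/4, beta=165/2

obs 1: x=8 → posterior Inverse-Gamma(7/4, 87/2)
obs 2: x=0 → posterior Inverse-Gamma(9/4, 44)
obs 3: x=-1 → posterior Inverse-Gamma(11/4, 44)
obs 4: x=-2 → posterior Inverse-Gamma(13/4, 89/2)
obs 5: x=6 → posterior Inverse-Gamma(15/4, 69)
obs 6: x=0 → posterior Inverse-Gamma(17/4, 139/2)
obs 7: x=4 → posterior Inverse-Gamma(19/4, 82)
obs 8: x=0 → posterior Inverse-Gamma(21/4, 165/2)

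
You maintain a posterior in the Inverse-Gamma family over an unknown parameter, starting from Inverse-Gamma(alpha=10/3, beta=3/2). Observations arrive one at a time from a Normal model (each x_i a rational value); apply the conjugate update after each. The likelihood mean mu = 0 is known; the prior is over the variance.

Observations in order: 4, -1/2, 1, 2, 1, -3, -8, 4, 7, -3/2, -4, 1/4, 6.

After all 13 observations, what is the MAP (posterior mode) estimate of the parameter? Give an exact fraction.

10443/1040

obs 1: x=4 → posterior Inverse-Gamma(23/6, 19/2)
obs 2: x=-1/2 → posterior Inverse-Gamma(13/3, 77/8)
obs 3: x=1 → posterior Inverse-Gamma(29/6, 81/8)
obs 4: x=2 → posterior Inverse-Gamma(16/3, 97/8)
obs 5: x=1 → posterior Inverse-Gamma(35/6, 101/8)
obs 6: x=-3 → posterior Inverse-Gamma(19/3, 137/8)
obs 7: x=-8 → posterior Inverse-Gamma(41/6, 393/8)
obs 8: x=4 → posterior Inverse-Gamma(22/3, 457/8)
obs 9: x=7 → posterior Inverse-Gamma(47/6, 653/8)
obs 10: x=-3/2 → posterior Inverse-Gamma(25/3, 331/4)
obs 11: x=-4 → posterior Inverse-Gamma(53/6, 363/4)
obs 12: x=1/4 → posterior Inverse-Gamma(28/3, 2905/32)
obs 13: x=6 → posterior Inverse-Gamma(59/6, 3481/32)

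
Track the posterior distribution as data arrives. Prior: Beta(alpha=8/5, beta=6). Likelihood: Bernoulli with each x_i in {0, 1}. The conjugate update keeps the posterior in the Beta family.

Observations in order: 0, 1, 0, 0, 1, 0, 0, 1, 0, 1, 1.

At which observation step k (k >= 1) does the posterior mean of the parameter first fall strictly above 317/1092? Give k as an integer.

obs 1: x=0 → posterior Beta(8/5, 7)
obs 2: x=1 → posterior Beta(13/5, 7)
obs 3: x=0 → posterior Beta(13/5, 8)
obs 4: x=0 → posterior Beta(13/5, 9)
obs 5: x=1 → posterior Beta(18/5, 9)
obs 6: x=0 → posterior Beta(18/5, 10)
obs 7: x=0 → posterior Beta(18/5, 11)
obs 8: x=1 → posterior Beta(23/5, 11)
obs 9: x=0 → posterior Beta(23/5, 12)
obs 10: x=1 → posterior Beta(28/5, 12)
obs 11: x=1 → posterior Beta(33/5, 12)

k = 8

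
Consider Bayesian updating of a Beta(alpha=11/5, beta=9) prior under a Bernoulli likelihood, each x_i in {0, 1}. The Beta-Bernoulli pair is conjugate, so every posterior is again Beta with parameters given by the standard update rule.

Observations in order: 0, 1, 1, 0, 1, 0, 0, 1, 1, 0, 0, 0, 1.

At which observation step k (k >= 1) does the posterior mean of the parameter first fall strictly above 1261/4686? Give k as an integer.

obs 1: x=0 → posterior Beta(11/5, 10)
obs 2: x=1 → posterior Beta(16/5, 10)
obs 3: x=1 → posterior Beta(21/5, 10)
obs 4: x=0 → posterior Beta(21/5, 11)
obs 5: x=1 → posterior Beta(26/5, 11)
obs 6: x=0 → posterior Beta(26/5, 12)
obs 7: x=0 → posterior Beta(26/5, 13)
obs 8: x=1 → posterior Beta(31/5, 13)
obs 9: x=1 → posterior Beta(36/5, 13)
obs 10: x=0 → posterior Beta(36/5, 14)
obs 11: x=0 → posterior Beta(36/5, 15)
obs 12: x=0 → posterior Beta(36/5, 16)
obs 13: x=1 → posterior Beta(41/5, 16)

k = 3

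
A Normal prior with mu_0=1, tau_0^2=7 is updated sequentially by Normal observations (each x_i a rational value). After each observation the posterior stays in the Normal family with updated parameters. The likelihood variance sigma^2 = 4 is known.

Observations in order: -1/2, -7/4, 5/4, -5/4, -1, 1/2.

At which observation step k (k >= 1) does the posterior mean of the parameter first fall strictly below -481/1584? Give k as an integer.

k = 2

obs 1: x=-1/2 → posterior Normal(1/22, 28/11)
obs 2: x=-7/4 → posterior Normal(-47/72, 14/9)
obs 3: x=5/4 → posterior Normal(-3/25, 28/25)
obs 4: x=-5/4 → posterior Normal(-47/128, 7/8)
obs 5: x=-1 → posterior Normal(-25/52, 28/39)
obs 6: x=1/2 → posterior Normal(-61/184, 14/23)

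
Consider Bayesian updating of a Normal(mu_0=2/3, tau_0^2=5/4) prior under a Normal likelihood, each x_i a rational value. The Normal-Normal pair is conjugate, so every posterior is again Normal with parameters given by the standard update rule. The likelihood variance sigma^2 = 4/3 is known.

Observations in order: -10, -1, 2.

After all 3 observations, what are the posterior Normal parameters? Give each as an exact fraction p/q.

mu_0=-373/183, tau_0^2=20/61

obs 1: x=-10 → posterior Normal(-418/93, 20/31)
obs 2: x=-1 → posterior Normal(-463/138, 10/23)
obs 3: x=2 → posterior Normal(-373/183, 20/61)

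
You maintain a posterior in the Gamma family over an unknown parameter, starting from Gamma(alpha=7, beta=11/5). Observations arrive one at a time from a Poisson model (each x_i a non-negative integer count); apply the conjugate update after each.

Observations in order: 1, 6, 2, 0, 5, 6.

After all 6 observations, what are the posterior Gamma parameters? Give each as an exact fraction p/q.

alpha=27, beta=41/5

obs 1: x=1 → posterior Gamma(8, 16/5)
obs 2: x=6 → posterior Gamma(14, 21/5)
obs 3: x=2 → posterior Gamma(16, 26/5)
obs 4: x=0 → posterior Gamma(16, 31/5)
obs 5: x=5 → posterior Gamma(21, 36/5)
obs 6: x=6 → posterior Gamma(27, 41/5)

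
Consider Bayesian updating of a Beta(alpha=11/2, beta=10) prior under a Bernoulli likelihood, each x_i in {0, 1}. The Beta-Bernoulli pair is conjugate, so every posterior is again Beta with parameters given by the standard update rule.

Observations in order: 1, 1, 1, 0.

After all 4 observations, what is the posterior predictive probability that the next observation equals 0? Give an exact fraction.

22/39

obs 1: x=1 → posterior Beta(13/2, 10)
obs 2: x=1 → posterior Beta(15/2, 10)
obs 3: x=1 → posterior Beta(17/2, 10)
obs 4: x=0 → posterior Beta(17/2, 11)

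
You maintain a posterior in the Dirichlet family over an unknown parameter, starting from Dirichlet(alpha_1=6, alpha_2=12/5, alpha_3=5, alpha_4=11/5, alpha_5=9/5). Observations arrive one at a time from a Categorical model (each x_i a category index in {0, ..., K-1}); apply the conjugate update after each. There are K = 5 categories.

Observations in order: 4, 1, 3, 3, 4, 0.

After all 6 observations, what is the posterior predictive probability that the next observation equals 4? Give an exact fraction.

obs 1: x=4 → posterior Dirichlet(6, 12/5, 5, 11/5, 14/5)
obs 2: x=1 → posterior Dirichlet(6, 17/5, 5, 11/5, 14/5)
obs 3: x=3 → posterior Dirichlet(6, 17/5, 5, 16/5, 14/5)
obs 4: x=3 → posterior Dirichlet(6, 17/5, 5, 21/5, 14/5)
obs 5: x=4 → posterior Dirichlet(6, 17/5, 5, 21/5, 19/5)
obs 6: x=0 → posterior Dirichlet(7, 17/5, 5, 21/5, 19/5)

19/117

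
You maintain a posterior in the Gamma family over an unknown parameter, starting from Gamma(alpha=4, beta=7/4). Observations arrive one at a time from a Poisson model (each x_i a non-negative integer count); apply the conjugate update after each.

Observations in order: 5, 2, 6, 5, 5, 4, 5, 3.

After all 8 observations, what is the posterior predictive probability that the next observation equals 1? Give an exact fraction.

obs 1: x=5 → posterior Gamma(9, 11/4)
obs 2: x=2 → posterior Gamma(11, 15/4)
obs 3: x=6 → posterior Gamma(17, 19/4)
obs 4: x=5 → posterior Gamma(22, 23/4)
obs 5: x=5 → posterior Gamma(27, 27/4)
obs 6: x=4 → posterior Gamma(31, 31/4)
obs 7: x=5 → posterior Gamma(36, 35/4)
obs 8: x=3 → posterior Gamma(39, 39/4)

17564843004083106036207154042266693349109968414194656653552505604/218141463858908869909615270212837010053304269297195114305378988001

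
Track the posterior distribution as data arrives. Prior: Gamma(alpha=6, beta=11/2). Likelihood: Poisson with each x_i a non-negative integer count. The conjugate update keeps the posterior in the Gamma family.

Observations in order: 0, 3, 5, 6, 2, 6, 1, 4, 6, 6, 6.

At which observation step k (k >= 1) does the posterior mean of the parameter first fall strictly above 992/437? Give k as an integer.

obs 1: x=0 → posterior Gamma(6, 13/2)
obs 2: x=3 → posterior Gamma(9, 15/2)
obs 3: x=5 → posterior Gamma(14, 17/2)
obs 4: x=6 → posterior Gamma(20, 19/2)
obs 5: x=2 → posterior Gamma(22, 21/2)
obs 6: x=6 → posterior Gamma(28, 23/2)
obs 7: x=1 → posterior Gamma(29, 25/2)
obs 8: x=4 → posterior Gamma(33, 27/2)
obs 9: x=6 → posterior Gamma(39, 29/2)
obs 10: x=6 → posterior Gamma(45, 31/2)
obs 11: x=6 → posterior Gamma(51, 33/2)

k = 6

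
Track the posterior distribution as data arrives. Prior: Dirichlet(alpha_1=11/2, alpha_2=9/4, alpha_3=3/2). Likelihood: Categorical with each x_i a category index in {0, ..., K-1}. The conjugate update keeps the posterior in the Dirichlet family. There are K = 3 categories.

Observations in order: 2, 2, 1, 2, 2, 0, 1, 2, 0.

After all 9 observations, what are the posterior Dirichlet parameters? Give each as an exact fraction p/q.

alpha_1=15/2, alpha_2=17/4, alpha_3=13/2

obs 1: x=2 → posterior Dirichlet(11/2, 9/4, 5/2)
obs 2: x=2 → posterior Dirichlet(11/2, 9/4, 7/2)
obs 3: x=1 → posterior Dirichlet(11/2, 13/4, 7/2)
obs 4: x=2 → posterior Dirichlet(11/2, 13/4, 9/2)
obs 5: x=2 → posterior Dirichlet(11/2, 13/4, 11/2)
obs 6: x=0 → posterior Dirichlet(13/2, 13/4, 11/2)
obs 7: x=1 → posterior Dirichlet(13/2, 17/4, 11/2)
obs 8: x=2 → posterior Dirichlet(13/2, 17/4, 13/2)
obs 9: x=0 → posterior Dirichlet(15/2, 17/4, 13/2)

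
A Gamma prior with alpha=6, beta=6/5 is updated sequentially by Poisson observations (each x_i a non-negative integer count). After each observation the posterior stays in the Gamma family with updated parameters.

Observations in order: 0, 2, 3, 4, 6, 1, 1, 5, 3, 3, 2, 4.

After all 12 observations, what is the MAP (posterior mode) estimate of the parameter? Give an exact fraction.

65/22

obs 1: x=0 → posterior Gamma(6, 11/5)
obs 2: x=2 → posterior Gamma(8, 16/5)
obs 3: x=3 → posterior Gamma(11, 21/5)
obs 4: x=4 → posterior Gamma(15, 26/5)
obs 5: x=6 → posterior Gamma(21, 31/5)
obs 6: x=1 → posterior Gamma(22, 36/5)
obs 7: x=1 → posterior Gamma(23, 41/5)
obs 8: x=5 → posterior Gamma(28, 46/5)
obs 9: x=3 → posterior Gamma(31, 51/5)
obs 10: x=3 → posterior Gamma(34, 56/5)
obs 11: x=2 → posterior Gamma(36, 61/5)
obs 12: x=4 → posterior Gamma(40, 66/5)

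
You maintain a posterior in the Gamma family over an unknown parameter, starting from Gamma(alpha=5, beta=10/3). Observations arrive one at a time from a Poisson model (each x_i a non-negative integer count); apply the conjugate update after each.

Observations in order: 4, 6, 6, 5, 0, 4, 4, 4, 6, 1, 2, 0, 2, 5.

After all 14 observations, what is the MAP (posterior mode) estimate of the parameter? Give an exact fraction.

obs 1: x=4 → posterior Gamma(9, 13/3)
obs 2: x=6 → posterior Gamma(15, 16/3)
obs 3: x=6 → posterior Gamma(21, 19/3)
obs 4: x=5 → posterior Gamma(26, 22/3)
obs 5: x=0 → posterior Gamma(26, 25/3)
obs 6: x=4 → posterior Gamma(30, 28/3)
obs 7: x=4 → posterior Gamma(34, 31/3)
obs 8: x=4 → posterior Gamma(38, 34/3)
obs 9: x=6 → posterior Gamma(44, 37/3)
obs 10: x=1 → posterior Gamma(45, 40/3)
obs 11: x=2 → posterior Gamma(47, 43/3)
obs 12: x=0 → posterior Gamma(47, 46/3)
obs 13: x=2 → posterior Gamma(49, 49/3)
obs 14: x=5 → posterior Gamma(54, 52/3)

159/52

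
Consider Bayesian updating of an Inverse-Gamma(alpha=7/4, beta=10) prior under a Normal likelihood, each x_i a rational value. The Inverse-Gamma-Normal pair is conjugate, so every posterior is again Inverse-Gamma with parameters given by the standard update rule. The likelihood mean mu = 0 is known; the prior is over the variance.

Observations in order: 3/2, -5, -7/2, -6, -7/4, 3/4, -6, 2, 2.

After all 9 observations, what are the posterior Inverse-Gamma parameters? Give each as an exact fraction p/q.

alpha=25/4, beta=1145/16

obs 1: x=3/2 → posterior Inverse-Gamma(9/4, 89/8)
obs 2: x=-5 → posterior Inverse-Gamma(11/4, 189/8)
obs 3: x=-7/2 → posterior Inverse-Gamma(13/4, 119/4)
obs 4: x=-6 → posterior Inverse-Gamma(15/4, 191/4)
obs 5: x=-7/4 → posterior Inverse-Gamma(17/4, 1577/32)
obs 6: x=3/4 → posterior Inverse-Gamma(19/4, 793/16)
obs 7: x=-6 → posterior Inverse-Gamma(21/4, 1081/16)
obs 8: x=2 → posterior Inverse-Gamma(23/4, 1113/16)
obs 9: x=2 → posterior Inverse-Gamma(25/4, 1145/16)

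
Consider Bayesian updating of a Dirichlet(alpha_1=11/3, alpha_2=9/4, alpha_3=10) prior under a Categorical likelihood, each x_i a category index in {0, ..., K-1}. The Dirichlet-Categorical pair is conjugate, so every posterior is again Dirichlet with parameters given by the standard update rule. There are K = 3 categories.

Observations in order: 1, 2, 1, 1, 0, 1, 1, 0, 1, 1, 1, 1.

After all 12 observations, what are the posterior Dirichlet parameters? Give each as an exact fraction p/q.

alpha_1=17/3, alpha_2=45/4, alpha_3=11

obs 1: x=1 → posterior Dirichlet(11/3, 13/4, 10)
obs 2: x=2 → posterior Dirichlet(11/3, 13/4, 11)
obs 3: x=1 → posterior Dirichlet(11/3, 17/4, 11)
obs 4: x=1 → posterior Dirichlet(11/3, 21/4, 11)
obs 5: x=0 → posterior Dirichlet(14/3, 21/4, 11)
obs 6: x=1 → posterior Dirichlet(14/3, 25/4, 11)
obs 7: x=1 → posterior Dirichlet(14/3, 29/4, 11)
obs 8: x=0 → posterior Dirichlet(17/3, 29/4, 11)
obs 9: x=1 → posterior Dirichlet(17/3, 33/4, 11)
obs 10: x=1 → posterior Dirichlet(17/3, 37/4, 11)
obs 11: x=1 → posterior Dirichlet(17/3, 41/4, 11)
obs 12: x=1 → posterior Dirichlet(17/3, 45/4, 11)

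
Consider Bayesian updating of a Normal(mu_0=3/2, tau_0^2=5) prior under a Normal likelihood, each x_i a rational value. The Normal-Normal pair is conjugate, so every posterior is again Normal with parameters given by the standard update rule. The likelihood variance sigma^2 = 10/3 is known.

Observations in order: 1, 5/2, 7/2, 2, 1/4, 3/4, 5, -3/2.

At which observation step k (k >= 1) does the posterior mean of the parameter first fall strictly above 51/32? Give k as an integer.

obs 1: x=1 → posterior Normal(6/5, 2)
obs 2: x=5/2 → posterior Normal(27/16, 5/4)
obs 3: x=7/2 → posterior Normal(24/11, 10/11)
obs 4: x=2 → posterior Normal(15/7, 5/7)
obs 5: x=1/4 → posterior Normal(123/68, 10/17)
obs 6: x=3/4 → posterior Normal(33/20, 1/2)
obs 7: x=5 → posterior Normal(48/23, 10/23)
obs 8: x=-3/2 → posterior Normal(87/52, 5/13)

k = 2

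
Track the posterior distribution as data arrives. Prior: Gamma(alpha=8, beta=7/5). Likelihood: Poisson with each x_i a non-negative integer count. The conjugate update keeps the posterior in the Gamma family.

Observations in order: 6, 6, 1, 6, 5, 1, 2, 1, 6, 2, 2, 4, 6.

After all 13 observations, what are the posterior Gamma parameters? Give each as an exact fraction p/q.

alpha=56, beta=72/5

obs 1: x=6 → posterior Gamma(14, 12/5)
obs 2: x=6 → posterior Gamma(20, 17/5)
obs 3: x=1 → posterior Gamma(21, 22/5)
obs 4: x=6 → posterior Gamma(27, 27/5)
obs 5: x=5 → posterior Gamma(32, 32/5)
obs 6: x=1 → posterior Gamma(33, 37/5)
obs 7: x=2 → posterior Gamma(35, 42/5)
obs 8: x=1 → posterior Gamma(36, 47/5)
obs 9: x=6 → posterior Gamma(42, 52/5)
obs 10: x=2 → posterior Gamma(44, 57/5)
obs 11: x=2 → posterior Gamma(46, 62/5)
obs 12: x=4 → posterior Gamma(50, 67/5)
obs 13: x=6 → posterior Gamma(56, 72/5)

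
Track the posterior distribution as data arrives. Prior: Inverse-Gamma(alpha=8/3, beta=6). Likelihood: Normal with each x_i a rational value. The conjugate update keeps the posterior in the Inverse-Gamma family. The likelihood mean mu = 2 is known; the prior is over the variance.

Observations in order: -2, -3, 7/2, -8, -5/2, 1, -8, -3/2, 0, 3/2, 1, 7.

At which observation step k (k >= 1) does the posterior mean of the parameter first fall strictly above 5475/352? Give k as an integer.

obs 1: x=-2 → posterior Inverse-Gamma(19/6, 14)
obs 2: x=-3 → posterior Inverse-Gamma(11/3, 53/2)
obs 3: x=7/2 → posterior Inverse-Gamma(25/6, 221/8)
obs 4: x=-8 → posterior Inverse-Gamma(14/3, 621/8)
obs 5: x=-5/2 → posterior Inverse-Gamma(31/6, 351/4)
obs 6: x=1 → posterior Inverse-Gamma(17/3, 353/4)
obs 7: x=-8 → posterior Inverse-Gamma(37/6, 553/4)
obs 8: x=-3/2 → posterior Inverse-Gamma(20/3, 1155/8)
obs 9: x=0 → posterior Inverse-Gamma(43/6, 1171/8)
obs 10: x=3/2 → posterior Inverse-Gamma(23/3, 293/2)
obs 11: x=1 → posterior Inverse-Gamma(49/6, 147)
obs 12: x=7 → posterior Inverse-Gamma(26/3, 319/2)

k = 4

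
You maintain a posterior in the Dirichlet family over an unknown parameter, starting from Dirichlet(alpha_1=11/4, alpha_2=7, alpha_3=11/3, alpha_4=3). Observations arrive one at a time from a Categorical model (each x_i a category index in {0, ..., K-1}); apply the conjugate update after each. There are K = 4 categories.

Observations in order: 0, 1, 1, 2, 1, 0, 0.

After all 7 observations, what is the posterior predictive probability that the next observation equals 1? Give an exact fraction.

120/281

obs 1: x=0 → posterior Dirichlet(15/4, 7, 11/3, 3)
obs 2: x=1 → posterior Dirichlet(15/4, 8, 11/3, 3)
obs 3: x=1 → posterior Dirichlet(15/4, 9, 11/3, 3)
obs 4: x=2 → posterior Dirichlet(15/4, 9, 14/3, 3)
obs 5: x=1 → posterior Dirichlet(15/4, 10, 14/3, 3)
obs 6: x=0 → posterior Dirichlet(19/4, 10, 14/3, 3)
obs 7: x=0 → posterior Dirichlet(23/4, 10, 14/3, 3)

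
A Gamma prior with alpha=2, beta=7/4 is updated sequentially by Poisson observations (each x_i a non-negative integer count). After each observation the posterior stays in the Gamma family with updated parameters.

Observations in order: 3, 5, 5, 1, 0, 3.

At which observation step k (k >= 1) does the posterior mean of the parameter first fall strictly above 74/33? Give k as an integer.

obs 1: x=3 → posterior Gamma(5, 11/4)
obs 2: x=5 → posterior Gamma(10, 15/4)
obs 3: x=5 → posterior Gamma(15, 19/4)
obs 4: x=1 → posterior Gamma(16, 23/4)
obs 5: x=0 → posterior Gamma(16, 27/4)
obs 6: x=3 → posterior Gamma(19, 31/4)

k = 2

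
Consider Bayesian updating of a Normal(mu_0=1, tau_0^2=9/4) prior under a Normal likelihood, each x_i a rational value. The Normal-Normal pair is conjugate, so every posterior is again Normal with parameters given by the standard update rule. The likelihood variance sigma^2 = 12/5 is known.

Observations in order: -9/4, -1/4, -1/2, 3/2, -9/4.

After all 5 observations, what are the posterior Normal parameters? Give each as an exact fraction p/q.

mu_0=-23/52, tau_0^2=36/91

obs 1: x=-9/4 → posterior Normal(-71/124, 36/31)
obs 2: x=-1/4 → posterior Normal(-43/92, 18/23)
obs 3: x=-1/2 → posterior Normal(-29/61, 36/61)
obs 4: x=3/2 → posterior Normal(-13/152, 9/19)
obs 5: x=-9/4 → posterior Normal(-23/52, 36/91)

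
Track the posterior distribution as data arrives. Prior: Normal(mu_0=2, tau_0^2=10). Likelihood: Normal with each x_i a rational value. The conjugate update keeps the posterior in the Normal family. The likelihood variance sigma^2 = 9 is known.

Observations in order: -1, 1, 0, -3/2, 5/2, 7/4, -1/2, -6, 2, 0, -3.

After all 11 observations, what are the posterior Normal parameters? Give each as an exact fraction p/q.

mu_0=-59/238, tau_0^2=90/119

obs 1: x=-1 → posterior Normal(8/19, 90/19)
obs 2: x=1 → posterior Normal(18/29, 90/29)
obs 3: x=0 → posterior Normal(6/13, 30/13)
obs 4: x=-3/2 → posterior Normal(3/49, 90/49)
obs 5: x=5/2 → posterior Normal(28/59, 90/59)
obs 6: x=7/4 → posterior Normal(91/138, 30/23)
obs 7: x=-1/2 → posterior Normal(81/158, 90/79)
obs 8: x=-6 → posterior Normal(-39/178, 90/89)
obs 9: x=2 → posterior Normal(1/198, 10/11)
obs 10: x=0 → posterior Normal(1/218, 90/109)
obs 11: x=-3 → posterior Normal(-59/238, 90/119)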